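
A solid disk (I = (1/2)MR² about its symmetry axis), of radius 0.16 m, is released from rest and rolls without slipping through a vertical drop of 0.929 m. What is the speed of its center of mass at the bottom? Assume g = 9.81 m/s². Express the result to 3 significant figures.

v ≈ 3.49 m/s

With I = (1/2)MR², the ratio k = I/(MR²) is 0.5.
Rolling without slipping gives ω = v/R, so the total kinetic energy is ½Mv² + ½Iω² = ½(1+k)Mv² = (3/4)Mv².
Energy conservation: Mgh = (3/4)Mv², so v = √(2gh/(1+k)) = √(2 × 9.81 × 0.929 / 1.5) ≈ 3.49 m/s.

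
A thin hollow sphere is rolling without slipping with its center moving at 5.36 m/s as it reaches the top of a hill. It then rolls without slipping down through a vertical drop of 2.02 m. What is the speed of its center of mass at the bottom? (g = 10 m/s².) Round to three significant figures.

For this body I = (2/3)MR², i.e. k = I/(MR²) = 2/3.
The rolling condition ω = v/R makes the rotational term ½I(v/R)² = ½kMv², so KE_total = ½(1+k)Mv² = (5/6)Mv².
Conserving energy between top and bottom: (5/6)Mv² = (5/6)Mv₀² + Mgh, hence v² = v₀² + 2gh/(1+k).
v = √(5.36² + 2×10×2.02/1.667) = √52.97 ≈ 7.28 m/s.

v ≈ 7.28 m/s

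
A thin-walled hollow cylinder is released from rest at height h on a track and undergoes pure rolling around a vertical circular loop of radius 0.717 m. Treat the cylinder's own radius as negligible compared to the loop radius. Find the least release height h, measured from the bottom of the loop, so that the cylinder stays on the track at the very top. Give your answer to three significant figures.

Here I = MR², so the shape factor k = I/(MR²) = 1.
At the top, contact is just lost when gravity alone supplies the centripetal force: Mg = Mv_top²/r, i.e. v_top² = gr.
With ω = v/R, the kinetic energy at speed v is ½(1+k)Mv² = Mv².
Energy conservation from release (height h) to the top (height 2r): Mgh = Mg(2r) + M·gr.
Thus h_min = 2r + (1+k)r/2 = r(2 + 2/2) = 0.717 × 3 ≈ 2.15 m.

h_min ≈ 2.15 m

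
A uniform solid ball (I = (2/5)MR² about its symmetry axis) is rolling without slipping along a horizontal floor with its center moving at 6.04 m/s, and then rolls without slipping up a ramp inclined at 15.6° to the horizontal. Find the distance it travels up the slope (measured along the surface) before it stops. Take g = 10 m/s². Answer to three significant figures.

Here I = (2/5)MR², so the shape factor k = I/(MR²) = 0.4.
Pure rolling means v = ωR; then KE = ½Mv² + ½I(v/R)² = ½(1+k)Mv² = (7/10)Mv².
Setting this equal to Mgh gives the vertical rise h = (1+k)v₀²/(2g) = 1.4×6.04²/(2×10) = 2.554 m.
The distance along the slope is d = h/sinθ = 2.554/sin15.6° ≈ 9.50 m.

d ≈ 9.50 m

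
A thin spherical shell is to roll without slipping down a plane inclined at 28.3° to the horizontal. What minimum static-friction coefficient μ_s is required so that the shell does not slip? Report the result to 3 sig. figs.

With I = (2/3)MR², the ratio k = I/(MR²) is 2/3.
Along the incline Mg sinθ − f = Ma, and torque about the center fR = Iα = kMR²(a/R) gives f = kMa.
These give a = g sinθ/(1+k) and the required friction f = kMg sinθ/(1+k).
The normal force is N = Mg cosθ, so μ_min = f/N = k tanθ/(1+k).
μ_min = (2/3) × tan28.3° / 1.667 ≈ 0.215.

μ_min ≈ 0.215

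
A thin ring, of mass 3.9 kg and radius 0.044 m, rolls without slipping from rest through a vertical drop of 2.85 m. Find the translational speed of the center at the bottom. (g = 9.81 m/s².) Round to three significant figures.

v ≈ 5.29 m/s

With I = MR², the ratio k = I/(MR²) is 1.
Pure rolling means v = ωR; then KE = ½Mv² + ½I(v/R)² = ½(1+k)Mv² = Mv².
Setting Mgh = Mv² gives v = √(2gh/(1+k)) = √(2·9.81·2.85/2) ≈ 5.29 m/s.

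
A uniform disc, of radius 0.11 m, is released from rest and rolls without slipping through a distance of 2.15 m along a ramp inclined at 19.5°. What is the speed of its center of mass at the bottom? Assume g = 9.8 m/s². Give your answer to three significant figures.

The moment of inertia is (1/2)MR², giving k ≡ I/(MR²) = 0.5.
The rolling condition ω = v/R makes the rotational term ½I(v/R)² = ½kMv², so KE_total = ½(1+k)Mv² = (3/4)Mv².
The vertical drop is h = L sinθ = 2.15 × sin19.5° = 0.7177 m.
Setting Mgh = (3/4)Mv² gives v = √(2gh/(1+k)) = √(2·9.8·0.7177/1.5) ≈ 3.06 m/s.

v ≈ 3.06 m/s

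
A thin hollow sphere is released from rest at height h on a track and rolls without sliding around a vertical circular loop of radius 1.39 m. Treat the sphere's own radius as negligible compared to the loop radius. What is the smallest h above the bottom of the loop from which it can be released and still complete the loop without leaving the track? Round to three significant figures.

h_min ≈ 3.94 m

With I = (2/3)MR², the ratio k = I/(MR²) is 2/3.
At the top of the loop, the minimum-contact condition is Mg = Mv_top²/r, so v_top² = gr.
With ω = v/R, the kinetic energy at speed v is ½(1+k)Mv² = (5/6)Mv².
Energy conservation from release (height h) to the top (height 2r): Mgh = Mg(2r) + (5/6)M·gr.
Thus h_min = 2r + (1+k)r/2 = r(2 + 1.667/2) = 1.39 × 2.833 ≈ 3.94 m.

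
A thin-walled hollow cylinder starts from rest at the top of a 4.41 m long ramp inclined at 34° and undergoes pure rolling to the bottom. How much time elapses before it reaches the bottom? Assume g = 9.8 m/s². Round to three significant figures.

With I = MR², the ratio k = I/(MR²) is 1.
Newton's second law down the slope: Mg sinθ − f = Ma. The torque equation fR = Iα (with α = a/R) gives f = kMa.
Hence a = g sinθ/(1+k) = 9.8×sin34°/2 = 2.74 m/s².
With constant a from rest, t = √(2L/a) = √(2·4.41/2.74) ≈ 1.79 s.

t ≈ 1.79 s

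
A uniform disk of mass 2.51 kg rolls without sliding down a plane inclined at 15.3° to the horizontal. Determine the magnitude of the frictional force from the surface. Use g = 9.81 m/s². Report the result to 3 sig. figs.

f ≈ 2.17 N

For this body I = (1/2)MR², i.e. k = I/(MR²) = 0.5.
Translational: Mg sinθ − f = Ma. Rotational about the CM: fR = Iα = kMRa, so f = kMa.
Combining, a = g sinθ/(1+k) and f = kMa = kMg sinθ/(1+k).
f = 0.5 × 2.51 × 9.81 × sin15.3° / 1.5 ≈ 2.17 N.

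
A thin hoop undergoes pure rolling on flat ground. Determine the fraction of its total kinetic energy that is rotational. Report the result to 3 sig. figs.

fraction ≈ 0.500

The moment of inertia is MR², giving k ≡ I/(MR²) = 1.
With ω = v/R, KE_trans = ½Mv² and KE_rot = ½Iω² = ½kMv², so KE_total = ½(1+k)Mv².
The rotational fraction is therefore k/(1+k) = 1/2 ≈ 0.500.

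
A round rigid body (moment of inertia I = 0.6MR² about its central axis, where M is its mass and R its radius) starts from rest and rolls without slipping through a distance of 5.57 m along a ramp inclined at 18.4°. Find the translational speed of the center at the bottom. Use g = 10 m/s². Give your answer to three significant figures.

With I = 0.6MR², the ratio k = I/(MR²) is 0.6.
Rolling without slipping gives ω = v/R, so the total kinetic energy is ½Mv² + ½Iω² = ½(1+k)Mv² = (4/5)Mv².
The vertical drop is h = L sinθ = 5.57 × sin18.4° = 1.758 m.
Setting Mgh = (4/5)Mv² gives v = √(2gh/(1+k)) = √(2·10·1.758/1.6) ≈ 4.69 m/s.

v ≈ 4.69 m/s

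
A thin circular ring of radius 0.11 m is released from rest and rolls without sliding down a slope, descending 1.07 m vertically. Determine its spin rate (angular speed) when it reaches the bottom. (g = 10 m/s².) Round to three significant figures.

ω ≈ 29.7 rad/s

For this body I = MR², i.e. k = I/(MR²) = 1.
Rolling without slipping gives ω = v/R, so the total kinetic energy is ½Mv² + ½Iω² = ½(1+k)Mv² = Mv².
Energy conservation Mgh = ½(1+k)Mv² gives v = √(2gh/(1+k)) = √(2 × 10 × 1.07 / 2) = 3.271 m/s.
Then ω = v/R = 3.271 / 0.11 ≈ 29.7 rad/s.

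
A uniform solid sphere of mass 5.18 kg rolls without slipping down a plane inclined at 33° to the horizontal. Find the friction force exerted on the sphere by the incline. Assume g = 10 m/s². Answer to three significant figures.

With I = (2/5)MR², the ratio k = I/(MR²) is 0.4.
Newton's second law down the slope: Mg sinθ − f = Ma. The torque equation fR = Iα (with α = a/R) gives f = kMa.
Combining, a = g sinθ/(1+k) and f = kMa = kMg sinθ/(1+k).
f = 0.4 × 5.18 × 10 × sin33° / 1.4 ≈ 8.06 N.

f ≈ 8.06 N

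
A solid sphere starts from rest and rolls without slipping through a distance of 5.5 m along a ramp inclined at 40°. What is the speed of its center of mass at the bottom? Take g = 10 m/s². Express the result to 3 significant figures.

The moment of inertia is (2/5)MR², giving k ≡ I/(MR²) = 0.4.
The rolling condition ω = v/R makes the rotational term ½I(v/R)² = ½kMv², so KE_total = ½(1+k)Mv² = (7/10)Mv².
The vertical drop is h = L sinθ = 5.5 × sin40° = 3.535 m.
Energy conservation: Mgh = (7/10)Mv², so v = √(2gh/(1+k)) = √(2 × 10 × 3.535 / 1.4) ≈ 7.11 m/s.

v ≈ 7.11 m/s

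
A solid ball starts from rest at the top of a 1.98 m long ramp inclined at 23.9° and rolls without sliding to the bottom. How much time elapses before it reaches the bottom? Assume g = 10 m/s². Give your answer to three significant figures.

t ≈ 1.17 s

Here I = (2/5)MR², so the shape factor k = I/(MR²) = 0.4.
Newton's second law down the slope: Mg sinθ − f = Ma. The torque equation fR = Iα (with α = a/R) gives f = kMa.
Hence a = g sinθ/(1+k) = 10×sin23.9°/1.4 = 2.894 m/s².
Starting from rest, L = ½at², so t = √(2L/a) = √(2×1.98/2.894) ≈ 1.17 s.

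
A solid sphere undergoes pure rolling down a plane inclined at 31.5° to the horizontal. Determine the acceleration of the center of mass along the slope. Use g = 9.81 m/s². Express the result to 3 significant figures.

For this body I = (2/5)MR², i.e. k = I/(MR²) = 0.4.
Translational: Mg sinθ − f = Ma. Rotational about the CM: fR = Iα = kMRa, so f = kMa.
Eliminating f: Mg sinθ = (1+k)Ma, so a = g sinθ/(1+k) = 9.81 × sin31.5° / 1.4 ≈ 3.66 m/s².

a ≈ 3.66 m/s²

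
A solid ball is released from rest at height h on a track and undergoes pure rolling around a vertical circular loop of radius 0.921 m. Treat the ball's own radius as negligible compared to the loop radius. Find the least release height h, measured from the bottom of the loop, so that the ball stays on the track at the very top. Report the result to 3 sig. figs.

h_min ≈ 2.49 m

Here I = (2/5)MR², so the shape factor k = I/(MR²) = 0.4.
At the top, contact is just lost when gravity alone supplies the centripetal force: Mg = Mv_top²/r, i.e. v_top² = gr.
With ω = v/R, the kinetic energy at speed v is ½(1+k)Mv² = (7/10)Mv².
Energy conservation from release (height h) to the top (height 2r): Mgh = Mg(2r) + (7/10)M·gr.
Thus h_min = 2r + (1+k)r/2 = r(2 + 1.4/2) = 0.921 × 2.7 ≈ 2.49 m.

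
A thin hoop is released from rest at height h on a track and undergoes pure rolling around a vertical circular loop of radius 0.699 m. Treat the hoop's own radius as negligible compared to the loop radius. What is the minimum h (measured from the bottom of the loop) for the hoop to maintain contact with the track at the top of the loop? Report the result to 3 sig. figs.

h_min ≈ 2.10 m

For this body I = MR², i.e. k = I/(MR²) = 1.
At the top of the loop, the minimum-contact condition is Mg = Mv_top²/r, so v_top² = gr.
With ω = v/R, the kinetic energy at speed v is ½(1+k)Mv² = Mv².
Energy conservation from release (height h) to the top (height 2r): Mgh = Mg(2r) + M·gr.
Thus h_min = 2r + (1+k)r/2 = r(2 + 2/2) = 0.699 × 3 ≈ 2.10 m.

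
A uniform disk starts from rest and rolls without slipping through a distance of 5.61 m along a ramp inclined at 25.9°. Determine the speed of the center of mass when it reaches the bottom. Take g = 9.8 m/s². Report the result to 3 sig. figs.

For this body I = (1/2)MR², i.e. k = I/(MR²) = 0.5.
Pure rolling means v = ωR; then KE = ½Mv² + ½I(v/R)² = ½(1+k)Mv² = (3/4)Mv².
The vertical drop is h = L sinθ = 5.61 × sin25.9° = 2.45 m.
Energy conservation: Mgh = (3/4)Mv², so v = √(2gh/(1+k)) = √(2 × 9.8 × 2.45 / 1.5) ≈ 5.66 m/s.

v ≈ 5.66 m/s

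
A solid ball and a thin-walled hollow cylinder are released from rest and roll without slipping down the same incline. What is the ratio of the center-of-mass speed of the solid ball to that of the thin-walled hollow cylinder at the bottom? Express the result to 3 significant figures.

Each satisfies Mgh = ½(1+k)Mv² with k = I/(MR²), so v ∝ 1/√(1+k).
For the solid ball k = 0.4; for the thin-walled hollow cylinder k = 1.
v₁/v₂ = √((1+k₂)/(1+k₁)) = √(2/1.4) ≈ 1.20.

v_ratio ≈ 1.20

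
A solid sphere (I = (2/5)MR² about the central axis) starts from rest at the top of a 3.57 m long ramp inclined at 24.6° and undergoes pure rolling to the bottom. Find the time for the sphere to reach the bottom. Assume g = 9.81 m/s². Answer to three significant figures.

t ≈ 1.56 s

With I = (2/5)MR², the ratio k = I/(MR²) is 0.4.
Newton's second law down the slope: Mg sinθ − f = Ma. The torque equation fR = Iα (with α = a/R) gives f = kMa.
Hence a = g sinθ/(1+k) = 9.81×sin24.6°/1.4 = 2.917 m/s².
With constant a from rest, t = √(2L/a) = √(2·3.57/2.917) ≈ 1.56 s.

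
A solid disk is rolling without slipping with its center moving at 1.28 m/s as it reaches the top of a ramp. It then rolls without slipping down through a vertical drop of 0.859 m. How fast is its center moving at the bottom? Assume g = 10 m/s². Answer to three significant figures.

v ≈ 3.62 m/s

The moment of inertia is (1/2)MR², giving k ≡ I/(MR²) = 0.5.
Rolling without slipping gives ω = v/R, so the total kinetic energy is ½Mv² + ½Iω² = ½(1+k)Mv² = (3/4)Mv².
Energy conservation: (3/4)Mv₀² + Mgh = (3/4)Mv², so v² = v₀² + 2gh/(1+k).
v = √(1.28² + 2×10×0.859/1.5) = √13.09 ≈ 3.62 m/s.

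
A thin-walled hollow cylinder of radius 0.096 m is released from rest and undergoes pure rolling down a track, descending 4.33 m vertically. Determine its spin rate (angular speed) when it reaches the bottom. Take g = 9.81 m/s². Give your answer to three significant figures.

ω ≈ 67.9 rad/s

Here I = MR², so the shape factor k = I/(MR²) = 1.
The rolling condition ω = v/R makes the rotational term ½I(v/R)² = ½kMv², so KE_total = ½(1+k)Mv² = Mv².
Energy conservation Mgh = ½(1+k)Mv² gives v = √(2gh/(1+k)) = √(2 × 9.81 × 4.33 / 2) = 6.517 m/s.
Then ω = v/R = 6.517 / 0.096 ≈ 67.9 rad/s.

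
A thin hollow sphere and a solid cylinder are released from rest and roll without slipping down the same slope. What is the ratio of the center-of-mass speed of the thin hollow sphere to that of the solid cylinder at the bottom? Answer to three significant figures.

v_ratio ≈ 0.949

Each satisfies Mgh = ½(1+k)Mv² with k = I/(MR²), so v ∝ 1/√(1+k).
For the thin hollow sphere k = 2/3; for the solid cylinder k = 0.5.
v₁/v₂ = √((1+k₂)/(1+k₁)) = √(1.5/1.667) ≈ 0.949.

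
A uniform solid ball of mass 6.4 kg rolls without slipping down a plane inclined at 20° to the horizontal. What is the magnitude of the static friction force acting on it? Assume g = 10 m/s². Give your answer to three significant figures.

f ≈ 6.25 N

For this body I = (2/5)MR², i.e. k = I/(MR²) = 0.4.
Translational: Mg sinθ − f = Ma. Rotational about the CM: fR = Iα = kMRa, so f = kMa.
Combining, a = g sinθ/(1+k) and f = kMa = kMg sinθ/(1+k).
f = 0.4 × 6.4 × 10 × sin20° / 1.4 ≈ 6.25 N.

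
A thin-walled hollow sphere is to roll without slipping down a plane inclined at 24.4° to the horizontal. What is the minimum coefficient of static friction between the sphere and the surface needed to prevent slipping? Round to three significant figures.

μ_min ≈ 0.181

Here I = (2/3)MR², so the shape factor k = I/(MR²) = 2/3.
Along the incline Mg sinθ − f = Ma, and torque about the center fR = Iα = kMR²(a/R) gives f = kMa.
These give a = g sinθ/(1+k) and the required friction f = kMg sinθ/(1+k).
With N = Mg cosθ, the no-slip condition f ≤ μN gives μ_min = f/N = k tanθ/(1+k).
μ_min = (2/3) × tan24.4° / 1.667 ≈ 0.181.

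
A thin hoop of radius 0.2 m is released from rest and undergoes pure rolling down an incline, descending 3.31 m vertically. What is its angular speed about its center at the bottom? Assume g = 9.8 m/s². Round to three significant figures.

ω ≈ 28.5 rad/s

Here I = MR², so the shape factor k = I/(MR²) = 1.
Since it rolls without slipping, ω = v/R and KE = ½Mv² + ½Iω² = ½(1+k)Mv² = Mv².
Energy conservation Mgh = ½(1+k)Mv² gives v = √(2gh/(1+k)) = √(2 × 9.8 × 3.31 / 2) = 5.695 m/s.
The angular speed follows from ω = v/R = 5.695/0.2 ≈ 28.5 rad/s.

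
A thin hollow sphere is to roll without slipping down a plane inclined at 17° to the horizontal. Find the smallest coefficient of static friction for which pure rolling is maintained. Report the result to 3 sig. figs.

μ_min ≈ 0.122

Here I = (2/3)MR², so the shape factor k = I/(MR²) = 2/3.
Along the incline Mg sinθ − f = Ma, and torque about the center fR = Iα = kMR²(a/R) gives f = kMa.
These give a = g sinθ/(1+k) and the required friction f = kMg sinθ/(1+k).
The normal force is N = Mg cosθ, so μ_min = f/N = k tanθ/(1+k).
μ_min = (2/3) × tan17° / 1.667 ≈ 0.122.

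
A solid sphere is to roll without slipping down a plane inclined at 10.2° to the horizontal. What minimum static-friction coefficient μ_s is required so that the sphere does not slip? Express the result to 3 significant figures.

μ_min ≈ 0.0514

The moment of inertia is (2/5)MR², giving k ≡ I/(MR²) = 0.4.
Translational: Mg sinθ − f = Ma. Rotational about the CM: fR = Iα = kMRa, so f = kMa.
These give a = g sinθ/(1+k) and the required friction f = kMg sinθ/(1+k).
The normal force is N = Mg cosθ, so μ_min = f/N = k tanθ/(1+k).
μ_min = 0.4 × tan10.2° / 1.4 ≈ 0.0514.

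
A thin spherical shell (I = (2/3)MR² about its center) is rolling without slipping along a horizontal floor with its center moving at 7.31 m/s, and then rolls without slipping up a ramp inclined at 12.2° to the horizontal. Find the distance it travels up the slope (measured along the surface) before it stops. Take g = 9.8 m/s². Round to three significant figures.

The moment of inertia is (2/3)MR², giving k ≡ I/(MR²) = 2/3.
Pure rolling means v = ωR; then KE = ½Mv² + ½I(v/R)² = ½(1+k)Mv² = (5/6)Mv².
Setting this equal to Mgh gives the vertical rise h = (1+k)v₀²/(2g) = 1.667×7.31²/(2×9.8) = 4.544 m.
The distance along the slope is d = h/sinθ = 4.544/sin12.2° ≈ 21.5 m.

d ≈ 21.5 m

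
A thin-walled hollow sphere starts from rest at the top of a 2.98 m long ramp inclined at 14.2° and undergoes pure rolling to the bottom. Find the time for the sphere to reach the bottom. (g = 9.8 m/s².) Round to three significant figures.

For this body I = (2/3)MR², i.e. k = I/(MR²) = 2/3.
Newton's second law down the slope: Mg sinθ − f = Ma. The torque equation fR = Iα (with α = a/R) gives f = kMa.
Hence a = g sinθ/(1+k) = 9.8×sin14.2°/1.667 = 1.442 m/s².
Starting from rest, L = ½at², so t = √(2L/a) = √(2×2.98/1.442) ≈ 2.03 s.

t ≈ 2.03 s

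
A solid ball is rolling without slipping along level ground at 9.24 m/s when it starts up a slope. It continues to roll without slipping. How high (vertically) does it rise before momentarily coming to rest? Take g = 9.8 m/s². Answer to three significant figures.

The moment of inertia is (2/5)MR², giving k ≡ I/(MR²) = 0.4.
Pure rolling means v = ωR; then KE = ½Mv² + ½I(v/R)² = ½(1+k)Mv² = (7/10)Mv².
At the top the kinetic energy is zero, so (7/10)Mv₀² = Mgh.
Thus h = (1+k)v₀²/(2g) = 1.4 × 9.24² / (2 × 9.8) ≈ 6.10 m.

h ≈ 6.10 m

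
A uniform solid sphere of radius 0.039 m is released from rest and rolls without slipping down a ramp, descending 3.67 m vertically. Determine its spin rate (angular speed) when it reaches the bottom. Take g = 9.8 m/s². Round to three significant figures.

Here I = (2/5)MR², so the shape factor k = I/(MR²) = 0.4.
Since it rolls without slipping, ω = v/R and KE = ½Mv² + ½Iω² = ½(1+k)Mv² = (7/10)Mv².
Energy conservation Mgh = ½(1+k)Mv² gives v = √(2gh/(1+k)) = √(2 × 9.8 × 3.67 / 1.4) = 7.168 m/s.
The angular speed follows from ω = v/R = 7.168/0.039 ≈ 184 rad/s.

ω ≈ 184 rad/s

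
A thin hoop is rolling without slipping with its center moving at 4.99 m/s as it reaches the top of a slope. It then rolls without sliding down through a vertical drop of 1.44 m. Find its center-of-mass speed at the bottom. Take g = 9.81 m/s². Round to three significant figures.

v ≈ 6.25 m/s

Here I = MR², so the shape factor k = I/(MR²) = 1.
Pure rolling means v = ωR; then KE = ½Mv² + ½I(v/R)² = ½(1+k)Mv² = Mv².
Conserving energy between top and bottom: Mv² = Mv₀² + Mgh, hence v² = v₀² + 2gh/(1+k).
v = √(4.99² + 2×9.81×1.44/2) = √39.03 ≈ 6.25 m/s.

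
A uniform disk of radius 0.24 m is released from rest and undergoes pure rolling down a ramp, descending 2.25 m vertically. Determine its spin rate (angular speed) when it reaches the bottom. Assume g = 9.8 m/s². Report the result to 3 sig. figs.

ω ≈ 22.6 rad/s

Here I = (1/2)MR², so the shape factor k = I/(MR²) = 0.5.
Since it rolls without slipping, ω = v/R and KE = ½Mv² + ½Iω² = ½(1+k)Mv² = (3/4)Mv².
Energy conservation Mgh = ½(1+k)Mv² gives v = √(2gh/(1+k)) = √(2 × 9.8 × 2.25 / 1.5) = 5.422 m/s.
Then ω = v/R = 5.422 / 0.24 ≈ 22.6 rad/s.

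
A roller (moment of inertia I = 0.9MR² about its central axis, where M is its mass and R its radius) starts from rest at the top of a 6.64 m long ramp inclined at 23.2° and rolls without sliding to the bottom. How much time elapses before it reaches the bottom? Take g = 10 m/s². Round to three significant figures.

With I = 0.9MR², the ratio k = I/(MR²) is 0.9.
Translational: Mg sinθ − f = Ma. Rotational about the CM: fR = Iα = kMRa, so f = kMa.
Hence a = g sinθ/(1+k) = 10×sin23.2°/1.9 = 2.073 m/s².
Starting from rest, L = ½at², so t = √(2L/a) = √(2×6.64/2.073) ≈ 2.53 s.

t ≈ 2.53 s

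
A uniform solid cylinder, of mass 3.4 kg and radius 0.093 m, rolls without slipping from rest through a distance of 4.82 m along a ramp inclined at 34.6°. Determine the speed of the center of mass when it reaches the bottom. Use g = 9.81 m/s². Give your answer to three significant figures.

With I = (1/2)MR², the ratio k = I/(MR²) is 0.5.
Since it rolls without slipping, ω = v/R and KE = ½Mv² + ½Iω² = ½(1+k)Mv² = (3/4)Mv².
The vertical drop is h = L sinθ = 4.82 × sin34.6° = 2.737 m.
Energy conservation: Mgh = (3/4)Mv², so v = √(2gh/(1+k)) = √(2 × 9.81 × 2.737 / 1.5) ≈ 5.98 m/s.

v ≈ 5.98 m/s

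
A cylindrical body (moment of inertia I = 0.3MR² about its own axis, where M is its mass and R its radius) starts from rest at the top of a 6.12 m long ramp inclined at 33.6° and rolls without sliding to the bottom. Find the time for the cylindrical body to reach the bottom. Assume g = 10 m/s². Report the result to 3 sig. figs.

The moment of inertia is 0.3MR², giving k ≡ I/(MR²) = 0.3.
Translational: Mg sinθ − f = Ma. Rotational about the CM: fR = Iα = kMRa, so f = kMa.
Hence a = g sinθ/(1+k) = 10×sin33.6°/1.3 = 4.257 m/s².
Starting from rest, L = ½at², so t = √(2L/a) = √(2×6.12/4.257) ≈ 1.70 s.

t ≈ 1.70 s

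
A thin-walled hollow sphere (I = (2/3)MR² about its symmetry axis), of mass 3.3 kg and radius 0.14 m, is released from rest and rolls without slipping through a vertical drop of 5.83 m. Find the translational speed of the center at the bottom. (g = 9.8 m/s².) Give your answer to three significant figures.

v ≈ 8.28 m/s

With I = (2/3)MR², the ratio k = I/(MR²) is 2/3.
The rolling condition ω = v/R makes the rotational term ½I(v/R)² = ½kMv², so KE_total = ½(1+k)Mv² = (5/6)Mv².
Setting Mgh = (5/6)Mv² gives v = √(2gh/(1+k)) = √(2·9.8·5.83/1.667) ≈ 8.28 m/s.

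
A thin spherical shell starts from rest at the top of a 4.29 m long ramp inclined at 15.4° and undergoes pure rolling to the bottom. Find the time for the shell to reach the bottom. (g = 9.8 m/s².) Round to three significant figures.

With I = (2/3)MR², the ratio k = I/(MR²) is 2/3.
Newton's second law down the slope: Mg sinθ − f = Ma. The torque equation fR = Iα (with α = a/R) gives f = kMa.
Hence a = g sinθ/(1+k) = 9.8×sin15.4°/1.667 = 1.561 m/s².
Starting from rest, L = ½at², so t = √(2L/a) = √(2×4.29/1.561) ≈ 2.34 s.

t ≈ 2.34 s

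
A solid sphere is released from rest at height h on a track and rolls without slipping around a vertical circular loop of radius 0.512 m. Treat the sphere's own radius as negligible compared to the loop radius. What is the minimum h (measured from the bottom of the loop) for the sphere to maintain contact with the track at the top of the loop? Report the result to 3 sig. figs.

h_min ≈ 1.38 m

For this body I = (2/5)MR², i.e. k = I/(MR²) = 0.4.
At the top, contact is just lost when gravity alone supplies the centripetal force: Mg = Mv_top²/r, i.e. v_top² = gr.
With ω = v/R, the kinetic energy at speed v is ½(1+k)Mv² = (7/10)Mv².
Energy conservation from release (height h) to the top (height 2r): Mgh = Mg(2r) + (7/10)M·gr.
Thus h_min = 2r + (1+k)r/2 = r(2 + 1.4/2) = 0.512 × 2.7 ≈ 1.38 m.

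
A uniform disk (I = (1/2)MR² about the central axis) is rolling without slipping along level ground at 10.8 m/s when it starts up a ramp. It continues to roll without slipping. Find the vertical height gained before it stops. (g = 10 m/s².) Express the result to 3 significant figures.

h ≈ 8.75 m

With I = (1/2)MR², the ratio k = I/(MR²) is 0.5.
Pure rolling means v = ωR; then KE = ½Mv² + ½I(v/R)² = ½(1+k)Mv² = (3/4)Mv².
All of this converts to potential energy at the highest point: (3/4)Mv₀² = Mgh.
Thus h = (1+k)v₀²/(2g) = 1.5 × 10.8² / (2 × 10) ≈ 8.75 m.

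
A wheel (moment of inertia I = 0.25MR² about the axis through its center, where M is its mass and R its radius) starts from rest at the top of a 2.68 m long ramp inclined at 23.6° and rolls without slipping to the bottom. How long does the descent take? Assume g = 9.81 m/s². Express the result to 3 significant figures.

t ≈ 1.31 s

Here I = 0.25MR², so the shape factor k = I/(MR²) = 0.25.
Newton's second law down the slope: Mg sinθ − f = Ma. The torque equation fR = Iα (with α = a/R) gives f = kMa.
Hence a = g sinθ/(1+k) = 9.81×sin23.6°/1.25 = 3.142 m/s².
Starting from rest, L = ½at², so t = √(2L/a) = √(2×2.68/3.142) ≈ 1.31 s.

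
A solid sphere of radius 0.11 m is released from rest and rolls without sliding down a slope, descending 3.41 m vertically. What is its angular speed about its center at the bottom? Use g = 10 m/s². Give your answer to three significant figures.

ω ≈ 63.5 rad/s

With I = (2/5)MR², the ratio k = I/(MR²) is 0.4.
Pure rolling means v = ωR; then KE = ½Mv² + ½I(v/R)² = ½(1+k)Mv² = (7/10)Mv².
Energy conservation Mgh = ½(1+k)Mv² gives v = √(2gh/(1+k)) = √(2 × 10 × 3.41 / 1.4) = 6.98 m/s.
The angular speed follows from ω = v/R = 6.98/0.11 ≈ 63.5 rad/s.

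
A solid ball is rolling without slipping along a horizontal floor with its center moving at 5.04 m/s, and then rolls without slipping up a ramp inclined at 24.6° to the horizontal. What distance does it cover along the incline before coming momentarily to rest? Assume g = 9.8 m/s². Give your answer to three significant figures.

With I = (2/5)MR², the ratio k = I/(MR²) is 0.4.
Since it rolls without slipping, ω = v/R and KE = ½Mv² + ½Iω² = ½(1+k)Mv² = (7/10)Mv².
Setting this equal to Mgh gives the vertical rise h = (1+k)v₀²/(2g) = 1.4×5.04²/(2×9.8) = 1.814 m.
The distance along the slope is d = h/sinθ = 1.814/sin24.6° ≈ 4.36 m.

d ≈ 4.36 m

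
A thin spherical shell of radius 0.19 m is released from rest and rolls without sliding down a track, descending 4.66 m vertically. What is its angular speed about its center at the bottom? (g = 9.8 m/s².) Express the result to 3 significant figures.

Here I = (2/3)MR², so the shape factor k = I/(MR²) = 2/3.
Rolling without slipping gives ω = v/R, so the total kinetic energy is ½Mv² + ½Iω² = ½(1+k)Mv² = (5/6)Mv².
Energy conservation Mgh = ½(1+k)Mv² gives v = √(2gh/(1+k)) = √(2 × 9.8 × 4.66 / 1.667) = 7.403 m/s.
The angular speed follows from ω = v/R = 7.403/0.19 ≈ 39.0 rad/s.

ω ≈ 39.0 rad/s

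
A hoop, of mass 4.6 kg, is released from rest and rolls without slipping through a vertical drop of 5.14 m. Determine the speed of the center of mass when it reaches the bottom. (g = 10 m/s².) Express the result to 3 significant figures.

For this body I = MR², i.e. k = I/(MR²) = 1.
Rolling without slipping gives ω = v/R, so the total kinetic energy is ½Mv² + ½Iω² = ½(1+k)Mv² = Mv².
Energy conservation: Mgh = Mv², so v = √(2gh/(1+k)) = √(2 × 10 × 5.14 / 2) ≈ 7.17 m/s.

v ≈ 7.17 m/s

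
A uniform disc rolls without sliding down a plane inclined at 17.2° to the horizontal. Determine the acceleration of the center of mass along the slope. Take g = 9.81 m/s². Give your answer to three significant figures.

a ≈ 1.93 m/s²

With I = (1/2)MR², the ratio k = I/(MR²) is 0.5.
Translational: Mg sinθ − f = Ma. Rotational about the CM: fR = Iα = kMRa, so f = kMa.
Eliminating f: Mg sinθ = (1+k)Ma, so a = g sinθ/(1+k) = 9.81 × sin17.2° / 1.5 ≈ 1.93 m/s².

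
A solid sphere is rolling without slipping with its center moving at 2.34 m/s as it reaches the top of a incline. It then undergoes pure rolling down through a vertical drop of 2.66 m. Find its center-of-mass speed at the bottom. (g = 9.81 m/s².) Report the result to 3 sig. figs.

v ≈ 6.54 m/s

With I = (2/5)MR², the ratio k = I/(MR²) is 0.4.
Rolling without slipping gives ω = v/R, so the total kinetic energy is ½Mv² + ½Iω² = ½(1+k)Mv² = (7/10)Mv².
Conserving energy between top and bottom: (7/10)Mv² = (7/10)Mv₀² + Mgh, hence v² = v₀² + 2gh/(1+k).
v = √(2.34² + 2×9.81×2.66/1.4) = √42.75 ≈ 6.54 m/s.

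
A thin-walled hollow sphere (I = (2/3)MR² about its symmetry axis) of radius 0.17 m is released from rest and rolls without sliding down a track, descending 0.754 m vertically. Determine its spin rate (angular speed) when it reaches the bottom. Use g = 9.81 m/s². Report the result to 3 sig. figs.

ω ≈ 17.5 rad/s

The moment of inertia is (2/3)MR², giving k ≡ I/(MR²) = 2/3.
The rolling condition ω = v/R makes the rotational term ½I(v/R)² = ½kMv², so KE_total = ½(1+k)Mv² = (5/6)Mv².
Energy conservation Mgh = ½(1+k)Mv² gives v = √(2gh/(1+k)) = √(2 × 9.81 × 0.754 / 1.667) = 2.979 m/s.
Then ω = v/R = 2.979 / 0.17 ≈ 17.5 rad/s.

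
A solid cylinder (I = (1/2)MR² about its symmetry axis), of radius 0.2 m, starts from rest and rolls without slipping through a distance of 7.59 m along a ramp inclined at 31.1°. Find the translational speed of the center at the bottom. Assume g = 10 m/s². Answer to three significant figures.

The moment of inertia is (1/2)MR², giving k ≡ I/(MR²) = 0.5.
Pure rolling means v = ωR; then KE = ½Mv² + ½I(v/R)² = ½(1+k)Mv² = (3/4)Mv².
The vertical drop is h = L sinθ = 7.59 × sin31.1° = 3.92 m.
Energy conservation: Mgh = (3/4)Mv², so v = √(2gh/(1+k)) = √(2 × 10 × 3.92 / 1.5) ≈ 7.23 m/s.

v ≈ 7.23 m/s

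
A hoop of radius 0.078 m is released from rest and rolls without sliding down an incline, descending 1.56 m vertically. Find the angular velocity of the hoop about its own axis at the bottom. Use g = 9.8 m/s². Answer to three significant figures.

Here I = MR², so the shape factor k = I/(MR²) = 1.
Rolling without slipping gives ω = v/R, so the total kinetic energy is ½Mv² + ½Iω² = ½(1+k)Mv² = Mv².
Energy conservation Mgh = ½(1+k)Mv² gives v = √(2gh/(1+k)) = √(2 × 9.8 × 1.56 / 2) = 3.91 m/s.
Then ω = v/R = 3.91 / 0.078 ≈ 50.1 rad/s.

ω ≈ 50.1 rad/s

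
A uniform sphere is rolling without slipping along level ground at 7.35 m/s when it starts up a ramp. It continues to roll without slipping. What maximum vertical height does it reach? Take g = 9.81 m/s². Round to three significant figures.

h ≈ 3.85 m

The moment of inertia is (2/5)MR², giving k ≡ I/(MR²) = 0.4.
The rolling condition ω = v/R makes the rotational term ½I(v/R)² = ½kMv², so KE_total = ½(1+k)Mv² = (7/10)Mv².
All of this converts to potential energy at the highest point: (7/10)Mv₀² = Mgh.
Thus h = (1+k)v₀²/(2g) = 1.4 × 7.35² / (2 × 9.81) ≈ 3.85 m.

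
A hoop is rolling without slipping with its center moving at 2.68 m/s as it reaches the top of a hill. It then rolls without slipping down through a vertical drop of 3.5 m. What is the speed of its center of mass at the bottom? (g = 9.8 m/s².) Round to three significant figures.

v ≈ 6.44 m/s

For this body I = MR², i.e. k = I/(MR²) = 1.
Since it rolls without slipping, ω = v/R and KE = ½Mv² + ½Iω² = ½(1+k)Mv² = Mv².
Energy conservation: Mv₀² + Mgh = Mv², so v² = v₀² + 2gh/(1+k).
v = √(2.68² + 2×9.8×3.5/2) = √41.48 ≈ 6.44 m/s.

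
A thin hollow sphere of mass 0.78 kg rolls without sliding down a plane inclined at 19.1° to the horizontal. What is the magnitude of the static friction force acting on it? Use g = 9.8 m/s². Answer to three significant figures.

With I = (2/3)MR², the ratio k = I/(MR²) is 2/3.
Newton's second law down the slope: Mg sinθ − f = Ma. The torque equation fR = Iα (with α = a/R) gives f = kMa.
Combining, a = g sinθ/(1+k) and f = kMa = kMg sinθ/(1+k).
f = (2/3) × 0.78 × 9.8 × sin19.1° / 1.667 ≈ 1.00 N.

f ≈ 1.00 N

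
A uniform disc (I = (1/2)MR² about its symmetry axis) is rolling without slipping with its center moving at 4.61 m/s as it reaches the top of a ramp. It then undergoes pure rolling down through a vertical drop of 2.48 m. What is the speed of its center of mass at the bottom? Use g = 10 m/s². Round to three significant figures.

For this body I = (1/2)MR², i.e. k = I/(MR²) = 0.5.
The rolling condition ω = v/R makes the rotational term ½I(v/R)² = ½kMv², so KE_total = ½(1+k)Mv² = (3/4)Mv².
Energy conservation: (3/4)Mv₀² + Mgh = (3/4)Mv², so v² = v₀² + 2gh/(1+k).
v = √(4.61² + 2×10×2.48/1.5) = √54.32 ≈ 7.37 m/s.

v ≈ 7.37 m/s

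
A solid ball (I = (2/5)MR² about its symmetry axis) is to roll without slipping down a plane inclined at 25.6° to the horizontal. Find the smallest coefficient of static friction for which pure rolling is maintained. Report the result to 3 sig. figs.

Here I = (2/5)MR², so the shape factor k = I/(MR²) = 0.4.
Along the incline Mg sinθ − f = Ma, and torque about the center fR = Iα = kMR²(a/R) gives f = kMa.
These give a = g sinθ/(1+k) and the required friction f = kMg sinθ/(1+k).
With N = Mg cosθ, the no-slip condition f ≤ μN gives μ_min = f/N = k tanθ/(1+k).
μ_min = 0.4 × tan25.6° / 1.4 ≈ 0.137.

μ_min ≈ 0.137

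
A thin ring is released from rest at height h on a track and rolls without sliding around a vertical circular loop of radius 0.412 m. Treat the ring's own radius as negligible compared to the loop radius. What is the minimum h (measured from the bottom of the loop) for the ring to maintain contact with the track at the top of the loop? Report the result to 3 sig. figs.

Here I = MR², so the shape factor k = I/(MR²) = 1.
At the top, contact is just lost when gravity alone supplies the centripetal force: Mg = Mv_top²/r, i.e. v_top² = gr.
With ω = v/R, the kinetic energy at speed v is ½(1+k)Mv² = Mv².
Energy conservation from release (height h) to the top (height 2r): Mgh = Mg(2r) + M·gr.
Thus h_min = 2r + (1+k)r/2 = r(2 + 2/2) = 0.412 × 3 ≈ 1.24 m.

h_min ≈ 1.24 m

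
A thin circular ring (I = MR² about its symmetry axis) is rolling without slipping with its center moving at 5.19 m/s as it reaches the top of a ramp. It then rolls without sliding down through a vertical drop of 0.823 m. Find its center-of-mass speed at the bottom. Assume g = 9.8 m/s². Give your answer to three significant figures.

With I = MR², the ratio k = I/(MR²) is 1.
Since it rolls without slipping, ω = v/R and KE = ½Mv² + ½Iω² = ½(1+k)Mv² = Mv².
Energy conservation: Mv₀² + Mgh = Mv², so v² = v₀² + 2gh/(1+k).
v = √(5.19² + 2×9.8×0.823/2) = √35 ≈ 5.92 m/s.

v ≈ 5.92 m/s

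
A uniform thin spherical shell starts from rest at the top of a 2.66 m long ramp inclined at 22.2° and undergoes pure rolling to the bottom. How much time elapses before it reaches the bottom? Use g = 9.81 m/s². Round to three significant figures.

t ≈ 1.55 s

For this body I = (2/3)MR², i.e. k = I/(MR²) = 2/3.
Along the incline Mg sinθ − f = Ma, and torque about the center fR = Iα = kMR²(a/R) gives f = kMa.
Hence a = g sinθ/(1+k) = 9.81×sin22.2°/1.667 = 2.224 m/s².
With constant a from rest, t = √(2L/a) = √(2·2.66/2.224) ≈ 1.55 s.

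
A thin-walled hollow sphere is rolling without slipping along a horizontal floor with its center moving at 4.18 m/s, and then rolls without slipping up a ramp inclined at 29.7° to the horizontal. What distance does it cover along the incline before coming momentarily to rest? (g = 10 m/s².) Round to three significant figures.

For this body I = (2/3)MR², i.e. k = I/(MR²) = 2/3.
Rolling without slipping gives ω = v/R, so the total kinetic energy is ½Mv² + ½Iω² = ½(1+k)Mv² = (5/6)Mv².
Setting this equal to Mgh gives the vertical rise h = (1+k)v₀²/(2g) = 1.667×4.18²/(2×10) = 1.456 m.
The distance along the slope is d = h/sinθ = 1.456/sin29.7° ≈ 2.94 m.

d ≈ 2.94 m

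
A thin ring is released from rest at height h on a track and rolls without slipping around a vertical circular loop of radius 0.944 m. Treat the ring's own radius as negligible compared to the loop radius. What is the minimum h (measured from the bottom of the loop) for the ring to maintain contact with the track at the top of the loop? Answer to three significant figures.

The moment of inertia is MR², giving k ≡ I/(MR²) = 1.
At the top, contact is just lost when gravity alone supplies the centripetal force: Mg = Mv_top²/r, i.e. v_top² = gr.
With ω = v/R, the kinetic energy at speed v is ½(1+k)Mv² = Mv².
Energy conservation from release (height h) to the top (height 2r): Mgh = Mg(2r) + M·gr.
Thus h_min = 2r + (1+k)r/2 = r(2 + 2/2) = 0.944 × 3 ≈ 2.83 m.

h_min ≈ 2.83 m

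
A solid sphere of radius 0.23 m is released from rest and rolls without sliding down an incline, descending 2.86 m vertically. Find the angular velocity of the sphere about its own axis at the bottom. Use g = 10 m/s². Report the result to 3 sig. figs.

ω ≈ 27.8 rad/s

With I = (2/5)MR², the ratio k = I/(MR²) is 0.4.
Pure rolling means v = ωR; then KE = ½Mv² + ½I(v/R)² = ½(1+k)Mv² = (7/10)Mv².
Energy conservation Mgh = ½(1+k)Mv² gives v = √(2gh/(1+k)) = √(2 × 10 × 2.86 / 1.4) = 6.392 m/s.
Then ω = v/R = 6.392 / 0.23 ≈ 27.8 rad/s.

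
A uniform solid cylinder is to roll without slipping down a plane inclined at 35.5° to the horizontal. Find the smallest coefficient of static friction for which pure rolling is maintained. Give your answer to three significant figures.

The moment of inertia is (1/2)MR², giving k ≡ I/(MR²) = 0.5.
Translational: Mg sinθ − f = Ma. Rotational about the CM: fR = Iα = kMRa, so f = kMa.
These give a = g sinθ/(1+k) and the required friction f = kMg sinθ/(1+k).
The normal force is N = Mg cosθ, so μ_min = f/N = k tanθ/(1+k).
μ_min = 0.5 × tan35.5° / 1.5 ≈ 0.238.

μ_min ≈ 0.238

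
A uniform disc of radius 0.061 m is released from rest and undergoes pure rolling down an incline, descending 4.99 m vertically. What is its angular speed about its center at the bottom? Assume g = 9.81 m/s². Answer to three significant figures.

For this body I = (1/2)MR², i.e. k = I/(MR²) = 0.5.
Pure rolling means v = ωR; then KE = ½Mv² + ½I(v/R)² = ½(1+k)Mv² = (3/4)Mv².
Energy conservation Mgh = ½(1+k)Mv² gives v = √(2gh/(1+k)) = √(2 × 9.81 × 4.99 / 1.5) = 8.079 m/s.
Then ω = v/R = 8.079 / 0.061 ≈ 132 rad/s.

ω ≈ 132 rad/s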